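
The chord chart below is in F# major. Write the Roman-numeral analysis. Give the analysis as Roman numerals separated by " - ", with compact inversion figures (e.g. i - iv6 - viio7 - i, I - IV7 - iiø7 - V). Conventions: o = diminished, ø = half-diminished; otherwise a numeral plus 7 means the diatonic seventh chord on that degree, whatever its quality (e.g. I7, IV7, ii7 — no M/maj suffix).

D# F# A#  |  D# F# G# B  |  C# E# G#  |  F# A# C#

vi - ii43 - V - I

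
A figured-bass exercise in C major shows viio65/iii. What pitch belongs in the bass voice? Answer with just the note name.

F#

The applied chord viio65/iii is rooted on D#: D#-F#-A-C.
The figure 65 means first inversion — the third is in the bass.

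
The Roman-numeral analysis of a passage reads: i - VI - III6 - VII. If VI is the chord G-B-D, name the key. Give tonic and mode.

The anchor chord is a major triad on G, labeled VI.
Counting down 5 scale steps from G places the tonic on B; a major triad on degree 6 is diatonic only in minor.

B minor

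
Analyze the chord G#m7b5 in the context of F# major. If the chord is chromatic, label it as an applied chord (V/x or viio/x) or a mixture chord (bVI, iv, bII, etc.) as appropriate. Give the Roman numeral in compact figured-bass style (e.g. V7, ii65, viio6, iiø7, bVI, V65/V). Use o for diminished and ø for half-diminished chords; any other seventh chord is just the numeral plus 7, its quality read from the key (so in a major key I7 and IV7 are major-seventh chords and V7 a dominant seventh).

Stacked in thirds the chord is G#-B-D-F#: a half-diminished seventh chord on G#.
G# is the second degree of F# major. This is the half-diminished supertonic seventh, borrowed from the parallel minor.

iiø7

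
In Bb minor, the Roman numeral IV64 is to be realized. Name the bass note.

IV in Bb minor has root Eb; the chord is Eb-G-Bb.
The figure 64 means second inversion — the fifth is in the bass.

Bb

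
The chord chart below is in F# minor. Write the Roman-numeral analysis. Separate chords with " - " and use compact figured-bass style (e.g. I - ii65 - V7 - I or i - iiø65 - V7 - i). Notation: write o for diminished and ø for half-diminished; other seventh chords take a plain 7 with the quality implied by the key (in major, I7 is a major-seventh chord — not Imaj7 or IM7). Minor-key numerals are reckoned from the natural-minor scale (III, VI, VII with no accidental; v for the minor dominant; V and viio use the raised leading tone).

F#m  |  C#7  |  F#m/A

F#m: minor triad on F# = scale degree 1 → i.
C#7: dominant seventh chord on C# = scale degree 5 → V7.
F#m/A has root F#, degree 1 in F# minor, so i6.

i - V7 - i6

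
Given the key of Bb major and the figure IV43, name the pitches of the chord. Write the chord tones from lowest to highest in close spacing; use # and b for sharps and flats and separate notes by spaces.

The numeral's case and figure indicate a major seventh chord. In Bb major its root, scale degree 4, is Eb.
That chord is spelled Eb-G-Bb-D.
With the 43 figure the chord is in second inversion; from the bass Bb upward in close position it reads Bb-D-Eb-G.

Bb D Eb G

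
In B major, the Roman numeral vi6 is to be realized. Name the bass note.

vi in B major has root G#; the chord is G#-B-D#.
The figure 6 means first inversion — the third is in the bass.

B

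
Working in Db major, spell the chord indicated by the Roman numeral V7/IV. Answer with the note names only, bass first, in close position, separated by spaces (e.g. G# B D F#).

Db F Ab Cb

The slash means an applied dominant: we want the dominant of IV. In Db major, IV is Gb major, and its dominant is built on Db.
Building a dominant seventh chord on Db gives Db-F-Ab-Cb.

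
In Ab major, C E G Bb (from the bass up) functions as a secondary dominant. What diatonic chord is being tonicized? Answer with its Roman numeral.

The chord is a dominant seventh chord on C.
A dominant resolves down a perfect fifth: C → F. In Ab major, F is scale degree 6, i.e. vi.

vi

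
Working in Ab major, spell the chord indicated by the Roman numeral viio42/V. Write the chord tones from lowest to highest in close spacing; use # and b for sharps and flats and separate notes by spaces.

The slash marks an applied leading-tone chord: viio of V. In Ab major, V is Eb, so the leading tone to it is D, a half step below.
Building a fully diminished seventh chord on D gives D-F-Ab-Cb.
The figured bass 42 indicates third inversion, placing the seventh (Cb) in the bass: Cb-D-F-Ab.

Cb D F Ab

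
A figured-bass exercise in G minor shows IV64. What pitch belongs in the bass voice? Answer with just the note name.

IV in G minor has root C; the chord is C-E-G.
The figure 64 means second inversion — the fifth is in the bass.

G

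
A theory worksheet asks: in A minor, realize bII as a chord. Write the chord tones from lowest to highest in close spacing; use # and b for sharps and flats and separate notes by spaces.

Bb D F

Scale degree 2 in A minor is B; lowering it a half step gives Bb. bII is the Neapolitan chord — a major triad on the lowered second degree.
So the chord is Bb-D-F, a major triad.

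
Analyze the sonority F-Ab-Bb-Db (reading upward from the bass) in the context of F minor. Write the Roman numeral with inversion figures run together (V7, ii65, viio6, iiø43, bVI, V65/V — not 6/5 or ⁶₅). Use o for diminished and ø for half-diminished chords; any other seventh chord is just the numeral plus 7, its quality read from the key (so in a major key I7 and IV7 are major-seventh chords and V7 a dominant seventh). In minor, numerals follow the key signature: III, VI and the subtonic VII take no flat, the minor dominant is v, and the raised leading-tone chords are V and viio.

Stacked in thirds the chord is Bb-Db-F-Ab: a minor seventh chord on Bb.
In F minor, Bb is the subdominant; the diatonic minor seventh chord there is iv7.
With F in the bass the chord is in second inversion, so the figured bass is 43.

iv43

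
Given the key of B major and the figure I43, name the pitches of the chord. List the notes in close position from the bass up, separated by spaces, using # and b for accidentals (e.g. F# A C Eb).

F# A# B D#

In B major, scale degree 1 is B, and the diatonic chord built there is a major seventh chord.
That chord is spelled B-D#-F#-A#.
With the 43 figure the chord is in second inversion; from the bass F# upward in close position it reads F#-A#-B-D#.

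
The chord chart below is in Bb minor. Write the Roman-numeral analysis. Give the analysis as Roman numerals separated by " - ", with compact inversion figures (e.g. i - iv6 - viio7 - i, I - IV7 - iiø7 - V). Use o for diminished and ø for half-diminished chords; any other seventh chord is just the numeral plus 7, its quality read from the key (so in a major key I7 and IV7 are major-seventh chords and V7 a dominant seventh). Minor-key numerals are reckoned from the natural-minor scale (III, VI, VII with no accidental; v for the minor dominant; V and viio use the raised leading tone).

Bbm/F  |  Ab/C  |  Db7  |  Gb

Bbm/F: minor triad on Bb = scale degree 1 → i64.
Ab/C: major triad on Ab = scale degree 7 → VII6.
Db7: a dominant seventh chord on Db, the applied dominant of VI → V7/VI.
Gb: major triad on Gb = scale degree 6 → VI.

i64 - VII6 - V7/VI - VI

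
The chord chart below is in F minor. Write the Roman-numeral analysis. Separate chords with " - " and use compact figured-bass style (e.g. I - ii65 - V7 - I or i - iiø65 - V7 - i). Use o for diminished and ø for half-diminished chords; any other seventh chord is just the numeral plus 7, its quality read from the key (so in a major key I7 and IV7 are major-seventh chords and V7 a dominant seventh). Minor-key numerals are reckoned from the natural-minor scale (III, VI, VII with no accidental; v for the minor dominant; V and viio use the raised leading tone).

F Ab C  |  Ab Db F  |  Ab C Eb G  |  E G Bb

i - VI64 - III7 - viio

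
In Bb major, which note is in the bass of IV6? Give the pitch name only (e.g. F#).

G

IV in Bb major has root Eb; the chord is Eb-G-Bb.
The figure 6 means first inversion — the third is in the bass.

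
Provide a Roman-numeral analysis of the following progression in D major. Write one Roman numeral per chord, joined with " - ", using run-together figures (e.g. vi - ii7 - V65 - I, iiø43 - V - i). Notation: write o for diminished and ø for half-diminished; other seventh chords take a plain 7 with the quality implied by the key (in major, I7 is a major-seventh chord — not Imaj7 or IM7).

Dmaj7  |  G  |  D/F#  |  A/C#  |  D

I7 - IV - I6 - V6 - I

Dmaj7: root D is the tonic; major seventh chord there is I7.
G has root G, degree 4 in D major, so IV.
D/F# has root D, degree 1 in D major, so I6.
A/C#: major triad on A = scale degree 5 → V6.
D has root D, degree 1 in D major, so I.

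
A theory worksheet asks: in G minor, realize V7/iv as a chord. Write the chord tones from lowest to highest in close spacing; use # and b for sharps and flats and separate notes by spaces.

G B D F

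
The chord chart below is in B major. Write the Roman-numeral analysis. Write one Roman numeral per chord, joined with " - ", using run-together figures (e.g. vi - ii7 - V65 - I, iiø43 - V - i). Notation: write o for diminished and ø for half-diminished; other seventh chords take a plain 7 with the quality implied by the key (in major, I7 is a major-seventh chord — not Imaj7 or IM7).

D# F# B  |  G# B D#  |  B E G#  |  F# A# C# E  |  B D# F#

I6 - vi - IV64 - V7 - I

D#-F#-B has root B, degree 1 in B major, so I6.
G#-B-D#: root G# is the submediant; minor triad there is vi.
B-E-G#: root E is the subdominant; major triad there is IV64.
F#-A#-C#-E has root F#, degree 5 in B major, so V7.
B-D#-F#: root B is the tonic; major triad there is I.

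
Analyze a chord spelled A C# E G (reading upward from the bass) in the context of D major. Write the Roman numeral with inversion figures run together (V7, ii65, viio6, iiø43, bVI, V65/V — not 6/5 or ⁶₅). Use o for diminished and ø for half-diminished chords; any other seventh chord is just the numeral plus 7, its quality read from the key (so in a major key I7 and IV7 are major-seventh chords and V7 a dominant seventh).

V7

Stacked in thirds the chord is A-C#-E-G: a dominant seventh chord on A.
A is scale degree 5 in D major, and a dominant seventh chord on that degree is written V7.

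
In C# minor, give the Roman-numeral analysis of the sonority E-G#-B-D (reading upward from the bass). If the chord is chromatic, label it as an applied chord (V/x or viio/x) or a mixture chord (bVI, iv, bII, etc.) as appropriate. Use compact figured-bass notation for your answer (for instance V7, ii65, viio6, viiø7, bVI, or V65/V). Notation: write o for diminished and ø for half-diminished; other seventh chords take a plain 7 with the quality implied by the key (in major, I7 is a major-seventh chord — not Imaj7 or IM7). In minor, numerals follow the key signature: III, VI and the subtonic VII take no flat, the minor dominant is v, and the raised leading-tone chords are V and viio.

The pitches E-G#-B-D form a dominant seventh chord rooted on E.
E is not a diatonic chord root with this quality in C# minor, but it lies a perfect fifth above A (VI), so the chord functions as an applied dominant of VI.

V7/VI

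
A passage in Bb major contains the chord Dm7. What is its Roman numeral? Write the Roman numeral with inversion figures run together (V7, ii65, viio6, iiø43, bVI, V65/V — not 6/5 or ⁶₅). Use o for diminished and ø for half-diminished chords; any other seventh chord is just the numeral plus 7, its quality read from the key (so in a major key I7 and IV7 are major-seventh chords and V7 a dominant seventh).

Stacked in thirds the chord is D-F-A-C: a minor seventh chord on D.
D is scale degree 3 in Bb major, and a minor seventh chord on that degree is written iii7.

iii7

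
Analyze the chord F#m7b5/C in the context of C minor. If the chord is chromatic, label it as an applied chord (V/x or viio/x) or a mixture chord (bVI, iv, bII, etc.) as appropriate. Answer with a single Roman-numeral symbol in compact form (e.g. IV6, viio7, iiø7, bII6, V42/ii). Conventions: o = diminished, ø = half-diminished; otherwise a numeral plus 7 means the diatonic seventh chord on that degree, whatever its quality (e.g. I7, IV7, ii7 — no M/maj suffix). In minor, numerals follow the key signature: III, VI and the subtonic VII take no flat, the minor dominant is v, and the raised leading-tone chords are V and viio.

viiø43/V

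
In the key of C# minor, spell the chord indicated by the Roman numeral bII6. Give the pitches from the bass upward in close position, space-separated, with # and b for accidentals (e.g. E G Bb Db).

Scale degree 2 in C# minor is D#; lowering it a half step gives D. bII6 is the Neapolitan sixth — a major triad on the lowered second degree, here in its customary first inversion.
So the chord is D-F#-A.
The figured bass 6 indicates first inversion, placing the third (F#) in the bass: F#-A-D.

F# A D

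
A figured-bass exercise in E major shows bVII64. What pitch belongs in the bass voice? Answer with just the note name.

A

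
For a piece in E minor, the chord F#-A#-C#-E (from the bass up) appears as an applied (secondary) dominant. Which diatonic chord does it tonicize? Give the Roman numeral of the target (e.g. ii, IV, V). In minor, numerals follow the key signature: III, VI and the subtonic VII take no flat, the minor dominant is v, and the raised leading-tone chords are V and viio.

The chord is a dominant seventh chord on F#.
A dominant resolves down a perfect fifth: F# → B. In E minor, B is scale degree 5, i.e. V.

V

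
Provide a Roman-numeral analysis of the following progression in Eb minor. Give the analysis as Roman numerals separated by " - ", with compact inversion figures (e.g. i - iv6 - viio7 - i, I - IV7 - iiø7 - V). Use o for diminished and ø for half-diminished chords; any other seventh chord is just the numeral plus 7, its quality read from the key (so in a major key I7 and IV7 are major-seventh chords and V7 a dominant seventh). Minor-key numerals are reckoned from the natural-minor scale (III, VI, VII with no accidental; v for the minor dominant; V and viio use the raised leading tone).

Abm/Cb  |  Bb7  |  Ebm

iv6 - V7 - i

Abm/Cb: root Ab is the subdominant; minor triad there is iv6.
Bb7 has root Bb, degree 5 in Eb minor, so V7.
Ebm: minor triad on Eb = scale degree 1 → i.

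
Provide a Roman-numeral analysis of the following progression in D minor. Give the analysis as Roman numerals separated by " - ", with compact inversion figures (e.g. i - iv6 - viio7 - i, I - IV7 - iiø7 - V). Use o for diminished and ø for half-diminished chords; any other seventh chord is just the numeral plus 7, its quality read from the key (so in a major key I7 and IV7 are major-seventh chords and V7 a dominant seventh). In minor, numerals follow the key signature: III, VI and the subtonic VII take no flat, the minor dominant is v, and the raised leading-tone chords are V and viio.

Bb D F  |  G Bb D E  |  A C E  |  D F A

Bb-D-F: root Bb is the submediant; major triad there is VI.
G-Bb-D-E: half-diminished seventh chord on E = scale degree 2 → iiø65.
A-C-E: root A is the dominant; minor triad there is v.
D-F-A has root D, degree 1 in D minor, so i.

VI - iiø65 - v - i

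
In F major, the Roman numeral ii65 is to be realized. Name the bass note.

Bb

ii in F major has root G; the chord is G-Bb-D-F.
The figure 65 means first inversion — the third is in the bass.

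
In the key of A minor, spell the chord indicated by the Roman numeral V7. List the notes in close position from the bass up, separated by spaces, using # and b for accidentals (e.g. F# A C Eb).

E G# B D

In A minor, the dominant is E. The dominant is major (leading tone raised), so V is a dominant seventh chord.
Stacking thirds from E gives E-G#-B-D.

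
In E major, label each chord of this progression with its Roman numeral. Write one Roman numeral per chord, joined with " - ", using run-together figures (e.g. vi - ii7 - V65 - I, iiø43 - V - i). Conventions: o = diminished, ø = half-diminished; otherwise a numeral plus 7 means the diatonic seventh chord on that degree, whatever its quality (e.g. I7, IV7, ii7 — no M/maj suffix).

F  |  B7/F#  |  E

F: F with this quality isn't in the key; a major triad on b2 is the Neapolitan chord, bII.
B7/F#: dominant seventh chord on B = scale degree 5 → V43.
E has root E, degree 1 in E major, so I.

bII - V43 - I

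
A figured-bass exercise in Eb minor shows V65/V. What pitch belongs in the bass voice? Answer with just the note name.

The applied chord V65/V is rooted on F: F-A-C-Eb.
The figure 65 means first inversion — the third is in the bass.

A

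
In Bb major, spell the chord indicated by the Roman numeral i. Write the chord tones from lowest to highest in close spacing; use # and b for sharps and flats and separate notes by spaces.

i is the minor tonic, borrowed from the parallel minor. In Bb major that root is Bb.
So the chord is Bb-Db-F, a minor triad.

Bb Db F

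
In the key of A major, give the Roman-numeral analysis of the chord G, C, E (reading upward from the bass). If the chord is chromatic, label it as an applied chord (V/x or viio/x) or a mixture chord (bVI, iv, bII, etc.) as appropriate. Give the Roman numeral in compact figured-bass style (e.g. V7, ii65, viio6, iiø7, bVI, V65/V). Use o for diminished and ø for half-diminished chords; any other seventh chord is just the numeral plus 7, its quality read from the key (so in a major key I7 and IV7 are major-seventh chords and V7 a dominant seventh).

bIII64

The pitches C-E-G form a major triad rooted on C.
C is the lowered third degree of A major (diatonic 3 would be C#). This is a major triad on the lowered third degree, borrowed from the parallel minor.
With G in the bass the chord is in second inversion, so the figured bass is 64.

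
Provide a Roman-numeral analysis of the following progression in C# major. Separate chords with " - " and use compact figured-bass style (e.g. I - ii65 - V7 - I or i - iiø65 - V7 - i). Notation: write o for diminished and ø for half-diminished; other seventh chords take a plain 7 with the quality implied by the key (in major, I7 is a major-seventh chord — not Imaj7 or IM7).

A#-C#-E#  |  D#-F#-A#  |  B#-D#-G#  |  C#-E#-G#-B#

vi - ii - V6 - I7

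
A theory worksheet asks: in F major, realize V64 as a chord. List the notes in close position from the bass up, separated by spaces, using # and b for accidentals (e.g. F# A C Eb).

G C E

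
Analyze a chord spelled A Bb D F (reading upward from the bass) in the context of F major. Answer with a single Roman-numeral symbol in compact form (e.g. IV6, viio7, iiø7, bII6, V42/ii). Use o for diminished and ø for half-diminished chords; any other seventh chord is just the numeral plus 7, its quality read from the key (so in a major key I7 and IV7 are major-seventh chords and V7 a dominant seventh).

Stacked in thirds the chord is Bb-D-F-A: a major seventh chord on Bb.
In F major, Bb is the subdominant; the diatonic major seventh chord there is IV7.
With A in the bass the chord is in third inversion, so the figured bass is 42.

IV42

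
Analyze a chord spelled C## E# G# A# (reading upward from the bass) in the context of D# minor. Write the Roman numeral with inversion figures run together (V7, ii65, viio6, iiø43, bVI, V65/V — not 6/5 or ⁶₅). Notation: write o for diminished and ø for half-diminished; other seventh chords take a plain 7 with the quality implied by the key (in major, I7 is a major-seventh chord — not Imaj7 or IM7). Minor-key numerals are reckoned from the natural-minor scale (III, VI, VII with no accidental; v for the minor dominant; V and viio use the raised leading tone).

V65

The pitches A#-C##-E#-G# form a dominant seventh chord rooted on A#.
A# is scale degree 5 in D# minor, and a dominant seventh chord on that degree is written V7.
With C## in the bass the chord is in first inversion, so the figured bass is 65.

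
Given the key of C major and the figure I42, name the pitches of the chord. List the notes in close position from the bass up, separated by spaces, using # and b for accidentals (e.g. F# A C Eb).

In C major, the tonic is C, and the diatonic chord built there is a major seventh chord.
That chord is spelled C-E-G-B.
The figured bass 42 indicates third inversion, placing the seventh (B) in the bass: B-C-E-G.

B C E G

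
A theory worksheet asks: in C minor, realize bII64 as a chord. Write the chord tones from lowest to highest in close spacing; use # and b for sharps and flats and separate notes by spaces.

Ab Db F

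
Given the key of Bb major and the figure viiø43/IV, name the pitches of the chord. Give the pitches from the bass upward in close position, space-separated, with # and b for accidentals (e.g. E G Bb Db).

viiø43/IV is a secondary leading-tone chord. The target IV is Eb in Bb major; the applied chord is rooted a semitone below, on D.
Building a half-diminished seventh chord on D gives D-F-Ab-C.
With the 43 figure the chord is in second inversion; from the bass Ab upward in close position it reads Ab-C-D-F.

Ab C D F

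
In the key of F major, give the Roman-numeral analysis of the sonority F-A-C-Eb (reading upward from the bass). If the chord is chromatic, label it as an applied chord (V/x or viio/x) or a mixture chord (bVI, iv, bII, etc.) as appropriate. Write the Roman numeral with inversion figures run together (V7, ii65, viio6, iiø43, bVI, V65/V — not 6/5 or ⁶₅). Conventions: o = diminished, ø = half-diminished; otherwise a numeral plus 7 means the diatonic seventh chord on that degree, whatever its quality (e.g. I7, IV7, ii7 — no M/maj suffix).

V7/IV

The pitches F-A-C-Eb form a dominant seventh chord rooted on F.
F is not a diatonic chord root with this quality in F major, but it lies a perfect fifth above Bb (IV), so the chord functions as an applied dominant of IV.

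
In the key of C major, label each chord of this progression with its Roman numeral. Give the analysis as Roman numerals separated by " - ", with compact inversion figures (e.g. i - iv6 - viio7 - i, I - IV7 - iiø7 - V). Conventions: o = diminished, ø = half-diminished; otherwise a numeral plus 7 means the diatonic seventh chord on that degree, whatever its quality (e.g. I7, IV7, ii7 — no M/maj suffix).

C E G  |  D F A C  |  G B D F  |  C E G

C-E-G: major triad on C = scale degree 1 → I.
D-F-A-C: root D is the supertonic; minor seventh chord there is ii7.
G-B-D-F: dominant seventh chord on G = scale degree 5 → V7.
C-E-G: root C is the tonic; major triad there is I.

I - ii7 - V7 - I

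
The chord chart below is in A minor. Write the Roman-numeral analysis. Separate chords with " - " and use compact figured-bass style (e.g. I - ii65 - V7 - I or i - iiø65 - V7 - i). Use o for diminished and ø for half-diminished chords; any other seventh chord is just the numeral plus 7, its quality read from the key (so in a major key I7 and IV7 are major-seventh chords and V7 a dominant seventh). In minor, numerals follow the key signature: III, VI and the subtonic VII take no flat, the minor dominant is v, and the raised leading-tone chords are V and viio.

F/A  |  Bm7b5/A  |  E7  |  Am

F/A has root F, degree 6 in A minor, so VI6.
Bm7b5/A: half-diminished seventh chord on B = scale degree 2 → iiø42.
E7: dominant seventh chord on E = scale degree 5 → V7.
Am: minor triad on A = scale degree 1 → i.

VI6 - iiø42 - V7 - i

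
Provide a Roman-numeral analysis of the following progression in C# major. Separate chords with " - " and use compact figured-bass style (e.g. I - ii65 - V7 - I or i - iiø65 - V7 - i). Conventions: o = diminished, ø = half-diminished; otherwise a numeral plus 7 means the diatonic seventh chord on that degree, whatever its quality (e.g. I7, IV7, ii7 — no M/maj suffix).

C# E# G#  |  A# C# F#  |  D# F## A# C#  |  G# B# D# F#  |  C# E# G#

C#-E#-G# has root C#, degree 1 in C# major, so I.
A#-C#-F#: root F# is the subdominant; major triad there is IV6.
D#-F##-A#-C# is the secondary dominant of V (dominant seventh chord on D#): V7/V.
G#-B#-D#-F#: root G# is the dominant; dominant seventh chord there is V7.
C#-E#-G#: major triad on C# = scale degree 1 → I.

I - IV6 - V7/V - V7 - I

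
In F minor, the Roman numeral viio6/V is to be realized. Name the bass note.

The applied chord viio6/V is rooted on B: B-D-F.
The figure 6 means first inversion — the third is in the bass.

D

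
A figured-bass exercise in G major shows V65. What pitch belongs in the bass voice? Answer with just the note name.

V in G major has root D; the chord is D-F#-A-C.
The figure 65 means first inversion — the third is in the bass.

F#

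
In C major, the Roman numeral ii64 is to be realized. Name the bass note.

ii in C major has root D; the chord is D-F-A.
The figure 64 means second inversion — the fifth is in the bass.

A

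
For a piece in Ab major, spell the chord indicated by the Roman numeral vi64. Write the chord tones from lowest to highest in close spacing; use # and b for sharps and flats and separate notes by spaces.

The numeral's case and figure indicate a minor triad. In Ab major its root, scale degree 6, is F.
Stacking thirds from F gives F-Ab-C.
With the 64 figure the chord is in second inversion; from the bass C upward in close position it reads C-F-Ab.

C F Ab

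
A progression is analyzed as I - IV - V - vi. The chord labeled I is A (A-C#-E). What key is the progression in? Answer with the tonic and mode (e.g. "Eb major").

The chord A is a major triad rooted on A; its label is I.
If A is scale degree 1 and the mode makes that degree carry a major triad, the tonic is A and the mode is major.

A major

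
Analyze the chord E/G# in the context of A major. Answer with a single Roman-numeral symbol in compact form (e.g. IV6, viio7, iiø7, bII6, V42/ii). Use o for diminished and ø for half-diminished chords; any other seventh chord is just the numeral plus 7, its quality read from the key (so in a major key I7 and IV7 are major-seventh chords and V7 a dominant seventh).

The pitches E-G#-B form a major triad rooted on E.
In A major, E is the dominant; the diatonic major triad there is V.
With G# in the bass the chord is in first inversion, so the figured bass is 6.

V6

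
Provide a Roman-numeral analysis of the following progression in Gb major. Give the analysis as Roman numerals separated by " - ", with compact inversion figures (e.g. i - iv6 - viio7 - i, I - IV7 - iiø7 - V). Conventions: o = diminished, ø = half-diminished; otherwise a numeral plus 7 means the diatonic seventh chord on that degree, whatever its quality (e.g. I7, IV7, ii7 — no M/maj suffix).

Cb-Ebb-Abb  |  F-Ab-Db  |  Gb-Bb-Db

Cb-Ebb-Abb: Abb with this quality isn't in the key; a major triad on b2 is the Neapolitan sixth, bII6 (third, Cb, in the bass — hence the 6).
F-Ab-Db has root Db, degree 5 in Gb major, so V6.
Gb-Bb-Db: root Gb is the tonic; major triad there is I.

bII6 - V6 - I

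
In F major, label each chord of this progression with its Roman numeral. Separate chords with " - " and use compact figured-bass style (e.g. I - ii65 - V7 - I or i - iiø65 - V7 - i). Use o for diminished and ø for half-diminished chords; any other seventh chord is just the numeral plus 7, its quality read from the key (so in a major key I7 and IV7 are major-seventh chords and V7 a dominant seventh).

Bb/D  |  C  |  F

Bb/D has root Bb, degree 4 in F major, so IV6.
C: root C is the dominant; major triad there is V.
F: major triad on F = scale degree 1 → I.

IV6 - V - I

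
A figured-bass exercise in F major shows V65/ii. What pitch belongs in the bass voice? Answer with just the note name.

F#

The applied chord V65/ii is rooted on D: D-F#-A-C.
The figure 65 means first inversion — the third is in the bass.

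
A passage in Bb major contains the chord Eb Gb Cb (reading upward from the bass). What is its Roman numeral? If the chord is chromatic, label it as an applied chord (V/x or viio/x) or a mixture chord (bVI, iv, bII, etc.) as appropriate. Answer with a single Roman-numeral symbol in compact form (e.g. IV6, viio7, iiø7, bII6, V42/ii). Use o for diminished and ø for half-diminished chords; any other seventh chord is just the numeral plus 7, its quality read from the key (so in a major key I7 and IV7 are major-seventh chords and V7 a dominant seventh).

bII6

The pitches Cb-Eb-Gb form a major triad rooted on Cb.
Cb is the lowered second degree of Bb major (diatonic 2 would be C). This is the Neapolitan sixth — a major triad on the lowered second degree, here in its customary first inversion.
With Eb in the bass the chord is in first inversion, so the figured bass is 6.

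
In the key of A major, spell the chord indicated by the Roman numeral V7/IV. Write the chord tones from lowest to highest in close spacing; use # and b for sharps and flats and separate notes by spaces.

A C# E G

The slash means an applied dominant: we want the dominant of IV. In A major, IV is D major, and its dominant is built on A.
Building a dominant seventh chord on A gives A-C#-E-G.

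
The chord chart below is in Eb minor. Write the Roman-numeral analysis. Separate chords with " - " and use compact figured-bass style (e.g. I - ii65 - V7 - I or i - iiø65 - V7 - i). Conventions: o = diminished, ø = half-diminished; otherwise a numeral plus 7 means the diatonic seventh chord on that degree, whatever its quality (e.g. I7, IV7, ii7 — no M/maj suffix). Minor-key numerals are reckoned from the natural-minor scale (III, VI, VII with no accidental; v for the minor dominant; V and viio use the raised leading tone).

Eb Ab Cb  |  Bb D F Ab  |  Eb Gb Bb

iv64 - V7 - i

Eb-Ab-Cb: root Ab is the subdominant; minor triad there is iv64.
Bb-D-F-Ab: dominant seventh chord on Bb = scale degree 5 → V7.
Eb-Gb-Bb has root Eb, degree 1 in Eb minor, so i.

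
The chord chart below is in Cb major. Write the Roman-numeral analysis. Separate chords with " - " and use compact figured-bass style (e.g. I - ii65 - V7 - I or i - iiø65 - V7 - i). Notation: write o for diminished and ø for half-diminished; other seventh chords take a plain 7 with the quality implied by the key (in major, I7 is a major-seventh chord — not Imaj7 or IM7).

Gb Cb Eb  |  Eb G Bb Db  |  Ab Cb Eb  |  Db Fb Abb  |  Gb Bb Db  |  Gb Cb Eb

Gb-Cb-Eb: root Cb is the tonic; major triad there is I64.
Eb-G-Bb-Db: chromatic; Eb is V of vi, so V7/vi.
Ab-Cb-Eb: root Ab is the submediant; minor triad there is vi.
Db-Fb-Abb: Db with this quality isn't in the key; it's iio, borrowed from the parallel minor.
Gb-Bb-Db: major triad on Gb = scale degree 5 → V.
Gb-Cb-Eb has root Cb, degree 1 in Cb major, so I64.

I64 - V7/vi - vi - iio - V - I64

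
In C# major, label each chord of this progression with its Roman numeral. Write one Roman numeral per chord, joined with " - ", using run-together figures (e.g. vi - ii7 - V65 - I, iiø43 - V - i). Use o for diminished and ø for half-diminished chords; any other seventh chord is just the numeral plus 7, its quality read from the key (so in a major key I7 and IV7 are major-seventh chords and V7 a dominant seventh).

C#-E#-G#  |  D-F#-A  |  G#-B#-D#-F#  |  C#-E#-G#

I - bII - V7 - I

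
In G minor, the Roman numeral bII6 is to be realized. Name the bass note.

bII in G minor has root Ab; the chord is Ab-C-Eb.
The figure 6 means first inversion — the third is in the bass.

C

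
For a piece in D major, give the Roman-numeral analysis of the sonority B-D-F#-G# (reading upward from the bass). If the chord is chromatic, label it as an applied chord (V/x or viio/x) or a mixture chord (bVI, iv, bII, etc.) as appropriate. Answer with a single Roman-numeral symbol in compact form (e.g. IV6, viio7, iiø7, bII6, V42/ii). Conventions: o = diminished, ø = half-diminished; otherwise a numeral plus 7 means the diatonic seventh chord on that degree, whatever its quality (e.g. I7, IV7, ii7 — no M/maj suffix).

viiø65/V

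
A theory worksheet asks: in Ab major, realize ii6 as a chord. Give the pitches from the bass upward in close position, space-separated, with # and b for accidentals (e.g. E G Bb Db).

Db F Bb

In Ab major, the supertonic is Bb, and the diatonic chord built there is a minor triad.
That chord is spelled Bb-Db-F.
With the 6 figure the chord is in first inversion; from the bass Db upward in close position it reads Db-F-Bb.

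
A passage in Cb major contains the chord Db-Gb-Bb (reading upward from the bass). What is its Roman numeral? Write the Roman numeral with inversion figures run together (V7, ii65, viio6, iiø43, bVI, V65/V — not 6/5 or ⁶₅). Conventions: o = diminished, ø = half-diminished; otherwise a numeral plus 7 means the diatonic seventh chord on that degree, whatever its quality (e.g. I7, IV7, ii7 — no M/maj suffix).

V64

The pitches Gb-Bb-Db form a major triad rooted on Gb.
Gb is scale degree 5 in Cb major, and a major triad on that degree is written V.
With Db in the bass the chord is in second inversion, so the figured bass is 64.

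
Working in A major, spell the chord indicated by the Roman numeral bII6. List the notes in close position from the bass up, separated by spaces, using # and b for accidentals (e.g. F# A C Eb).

Scale degree 2 in A major is B; lowering it a half step gives Bb. bII6 is the Neapolitan sixth — a major triad on the lowered second degree, here in its customary first inversion.
So the chord is Bb-D-F, a major triad.
The figured bass 6 indicates first inversion, placing the third (D) in the bass: D-F-Bb.

D F Bb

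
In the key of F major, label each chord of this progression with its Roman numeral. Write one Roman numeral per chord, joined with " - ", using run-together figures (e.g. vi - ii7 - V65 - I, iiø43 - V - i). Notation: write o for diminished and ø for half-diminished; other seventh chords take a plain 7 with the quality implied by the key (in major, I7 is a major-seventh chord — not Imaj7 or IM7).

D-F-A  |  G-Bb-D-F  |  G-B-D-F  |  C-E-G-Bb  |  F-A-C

vi - ii7 - V7/V - V7 - I

D-F-A has root D, degree 6 in F major, so vi.
G-Bb-D-F: minor seventh chord on G = scale degree 2 → ii7.
G-B-D-F is the secondary dominant of V (dominant seventh chord on G): V7/V.
C-E-G-Bb has root C, degree 5 in F major, so V7.
F-A-C has root F, degree 1 in F major, so I.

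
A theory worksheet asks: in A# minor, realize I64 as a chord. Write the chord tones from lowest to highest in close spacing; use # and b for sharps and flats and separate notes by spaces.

Scale degree 1 in A# minor is A#; here the chord built on it is altered to a major triad. I64 is the major tonic (Picardy third), borrowed from the parallel major.
So the chord is A#-C##-E#, a major triad.
With the 64 figure the chord is in second inversion; from the bass E# upward in close position it reads E#-A#-C##.

E# A# C##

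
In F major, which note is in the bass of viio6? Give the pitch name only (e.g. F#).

G

viio in F major has root E; the chord is E-G-Bb.
The figure 6 means first inversion — the third is in the bass.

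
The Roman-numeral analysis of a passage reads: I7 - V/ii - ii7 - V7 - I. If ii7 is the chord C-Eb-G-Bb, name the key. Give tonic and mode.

Bb major

ii7 is given as C-Eb-G-Bb — a minor seventh chord with root C.
If C is scale degree 2 and the mode makes that degree carry a minor seventh chord, the tonic is Bb and the mode is major.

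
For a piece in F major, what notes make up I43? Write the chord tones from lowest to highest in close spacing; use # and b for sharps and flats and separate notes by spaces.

C E F A

In F major, the first degree is F, and the diatonic chord built there is a major seventh chord.
Stacking thirds from F gives F-A-C-E.
With the 43 figure the chord is in second inversion; from the bass C upward in close position it reads C-E-F-A.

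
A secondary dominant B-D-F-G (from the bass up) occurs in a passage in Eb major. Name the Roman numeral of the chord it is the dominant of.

vi

The chord is a dominant seventh chord on G.
A dominant resolves down a perfect fifth: G → C. In Eb major, C is scale degree 6, i.e. vi.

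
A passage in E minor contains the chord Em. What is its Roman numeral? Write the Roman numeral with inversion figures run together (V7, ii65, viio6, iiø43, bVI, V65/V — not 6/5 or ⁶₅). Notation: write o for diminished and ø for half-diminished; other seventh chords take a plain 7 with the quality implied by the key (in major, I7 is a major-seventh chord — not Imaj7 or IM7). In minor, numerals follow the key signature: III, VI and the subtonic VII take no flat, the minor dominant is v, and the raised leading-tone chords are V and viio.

The pitches E-G-B form a minor triad rooted on E.
E is scale degree 1 in E minor, and a minor triad on that degree is written i.

i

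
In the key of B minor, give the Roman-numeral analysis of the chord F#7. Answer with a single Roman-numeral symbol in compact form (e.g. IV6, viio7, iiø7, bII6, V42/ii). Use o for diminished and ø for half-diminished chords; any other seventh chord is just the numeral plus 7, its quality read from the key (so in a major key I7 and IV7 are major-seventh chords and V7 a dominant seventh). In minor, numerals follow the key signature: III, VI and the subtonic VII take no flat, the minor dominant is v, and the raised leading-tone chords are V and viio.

Stacked in thirds the chord is F#-A#-C#-E: a dominant seventh chord on F#.
F# is scale degree 5 in B minor, and a dominant seventh chord on that degree is written V7.

V7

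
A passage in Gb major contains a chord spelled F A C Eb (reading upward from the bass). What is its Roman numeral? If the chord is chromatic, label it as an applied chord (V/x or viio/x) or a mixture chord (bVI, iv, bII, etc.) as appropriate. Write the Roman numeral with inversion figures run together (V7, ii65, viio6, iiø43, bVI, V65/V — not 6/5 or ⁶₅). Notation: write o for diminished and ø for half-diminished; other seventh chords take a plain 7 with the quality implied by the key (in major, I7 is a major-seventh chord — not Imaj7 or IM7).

The pitches F-A-C-Eb form a dominant seventh chord rooted on F.
F is not a diatonic chord root with this quality in Gb major, but it lies a perfect fifth above Bb (iii), so the chord functions as an applied dominant of iii.

V7/iii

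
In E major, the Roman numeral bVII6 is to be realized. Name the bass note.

F#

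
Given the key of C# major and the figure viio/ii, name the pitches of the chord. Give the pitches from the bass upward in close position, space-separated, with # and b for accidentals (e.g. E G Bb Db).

The slash marks an applied leading-tone chord: viio of ii. In C# major, ii is D#, so the leading tone to it is C##, a half step below.
Building a diminished triad on C## gives C##-E#-G#.

C## E# G#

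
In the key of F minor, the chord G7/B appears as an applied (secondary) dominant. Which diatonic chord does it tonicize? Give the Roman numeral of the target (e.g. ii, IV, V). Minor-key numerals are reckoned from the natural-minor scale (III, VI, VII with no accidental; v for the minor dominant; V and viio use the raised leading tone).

V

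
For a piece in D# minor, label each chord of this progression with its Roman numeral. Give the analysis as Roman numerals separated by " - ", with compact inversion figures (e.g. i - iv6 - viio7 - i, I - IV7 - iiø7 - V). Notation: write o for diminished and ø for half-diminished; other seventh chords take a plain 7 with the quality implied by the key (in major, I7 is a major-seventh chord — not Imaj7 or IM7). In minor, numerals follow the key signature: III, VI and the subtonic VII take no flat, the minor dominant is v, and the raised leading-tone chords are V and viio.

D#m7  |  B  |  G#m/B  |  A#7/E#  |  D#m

D#m7 has root D#, degree 1 in D# minor, so i7.
B: major triad on B = scale degree 6 → VI.
G#m/B: minor triad on G# = scale degree 4 → iv6.
A#7/E# has root A#, degree 5 in D# minor, so V43.
D#m: root D# is the tonic; minor triad there is i.

i7 - VI - iv6 - V43 - i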